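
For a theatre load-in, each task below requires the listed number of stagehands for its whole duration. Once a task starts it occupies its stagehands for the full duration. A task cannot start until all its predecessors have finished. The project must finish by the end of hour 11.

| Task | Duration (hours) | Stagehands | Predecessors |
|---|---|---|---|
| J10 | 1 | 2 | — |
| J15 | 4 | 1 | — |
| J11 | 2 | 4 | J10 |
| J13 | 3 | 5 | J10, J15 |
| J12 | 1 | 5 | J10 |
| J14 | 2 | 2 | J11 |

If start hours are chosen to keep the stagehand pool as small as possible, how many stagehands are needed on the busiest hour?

5

Early-start (J10@1, J15@1, J11@2, J13@5, J12@2, J14@4) gives peak 10: h1:3  h2:10  h3:5  h4:3  h5:7  h6:5  h7:5  h8:0  h9:0  h10:0  h11:0.
Shift J12→8, J14→9.
Schedule J10@1, J15@1, J11@2, J13@5, J12@8, J14@9: h1:3  h2:5  h3:5  h4:1  h5:5  h6:5  h7:5  h8:5  h9:2  h10:2  h11:0 — peak 5.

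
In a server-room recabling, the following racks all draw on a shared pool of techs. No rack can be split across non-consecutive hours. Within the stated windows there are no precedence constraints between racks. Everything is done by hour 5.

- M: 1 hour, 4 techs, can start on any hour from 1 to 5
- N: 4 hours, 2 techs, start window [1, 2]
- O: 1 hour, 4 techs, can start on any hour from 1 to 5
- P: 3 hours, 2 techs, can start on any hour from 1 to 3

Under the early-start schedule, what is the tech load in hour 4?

At early start, hour 4 has: N.
Demand: 2 = 2.

2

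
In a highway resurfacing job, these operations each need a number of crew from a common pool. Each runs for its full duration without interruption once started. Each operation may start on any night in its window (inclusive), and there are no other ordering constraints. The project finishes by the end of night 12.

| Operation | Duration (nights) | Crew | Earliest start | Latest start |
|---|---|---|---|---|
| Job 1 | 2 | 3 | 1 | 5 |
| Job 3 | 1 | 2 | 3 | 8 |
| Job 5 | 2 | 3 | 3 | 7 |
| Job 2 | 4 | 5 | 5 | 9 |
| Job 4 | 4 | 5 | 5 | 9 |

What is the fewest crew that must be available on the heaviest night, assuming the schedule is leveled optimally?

5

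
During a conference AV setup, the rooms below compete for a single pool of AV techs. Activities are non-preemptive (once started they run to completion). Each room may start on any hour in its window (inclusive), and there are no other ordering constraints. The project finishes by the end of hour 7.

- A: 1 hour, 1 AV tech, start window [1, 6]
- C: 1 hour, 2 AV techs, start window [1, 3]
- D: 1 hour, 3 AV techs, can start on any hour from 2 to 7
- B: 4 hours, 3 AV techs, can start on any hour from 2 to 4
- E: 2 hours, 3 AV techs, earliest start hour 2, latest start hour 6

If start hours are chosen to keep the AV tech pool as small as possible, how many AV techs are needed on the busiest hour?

Early-start (A@1, C@1, D@2, B@2, E@2) gives peak 9: h1:3  h2:9  h3:6  h4:3  h5:3  h6:0  h7:0.
Shift E→3.
Schedule A@1, C@1, D@2, B@2, E@3: h1:3  h2:6  h3:6  h4:6  h5:3  h6:0  h7:0 — peak 6.

6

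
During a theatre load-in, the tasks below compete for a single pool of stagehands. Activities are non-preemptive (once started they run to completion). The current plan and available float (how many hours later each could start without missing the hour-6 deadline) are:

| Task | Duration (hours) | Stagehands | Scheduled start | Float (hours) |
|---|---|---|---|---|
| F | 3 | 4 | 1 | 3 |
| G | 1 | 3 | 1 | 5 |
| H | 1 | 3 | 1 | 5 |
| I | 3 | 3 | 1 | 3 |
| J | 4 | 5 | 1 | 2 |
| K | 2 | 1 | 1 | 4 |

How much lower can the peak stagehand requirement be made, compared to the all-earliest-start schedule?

10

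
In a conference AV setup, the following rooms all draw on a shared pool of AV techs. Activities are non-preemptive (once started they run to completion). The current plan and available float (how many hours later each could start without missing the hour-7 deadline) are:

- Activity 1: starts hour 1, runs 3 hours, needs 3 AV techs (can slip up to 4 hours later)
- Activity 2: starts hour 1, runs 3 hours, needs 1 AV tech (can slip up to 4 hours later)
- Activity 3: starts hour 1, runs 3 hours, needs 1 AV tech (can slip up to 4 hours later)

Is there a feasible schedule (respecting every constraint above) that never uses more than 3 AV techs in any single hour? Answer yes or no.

Schedule Activity 1@1, Activity 2@4, Activity 3@4: h1:3  h2:3  h3:3  h4:2  h5:2  h6:2  h7:0 — peak 3 ≤ 3.

yes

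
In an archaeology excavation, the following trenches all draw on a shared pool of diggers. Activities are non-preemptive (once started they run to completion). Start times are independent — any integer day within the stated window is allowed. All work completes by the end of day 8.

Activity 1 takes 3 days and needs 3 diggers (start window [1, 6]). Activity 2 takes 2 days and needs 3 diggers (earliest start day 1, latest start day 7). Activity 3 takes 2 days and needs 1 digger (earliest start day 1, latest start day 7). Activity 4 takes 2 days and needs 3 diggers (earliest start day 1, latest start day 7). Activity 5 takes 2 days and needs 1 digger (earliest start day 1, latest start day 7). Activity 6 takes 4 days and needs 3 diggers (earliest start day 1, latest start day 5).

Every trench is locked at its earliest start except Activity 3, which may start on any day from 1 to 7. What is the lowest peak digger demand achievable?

Activity 3@1: d1:14  d2:14  d3:6  d4:3  d5:0  d6:0  d7:0  d8:0 → peak 14
Activity 3@2: d1:13  d2:14  d3:7  d4:3  d5:0  d6:0  d7:0  d8:0 → peak 14
Activity 3@3: d1:13  d2:13  d3:7  d4:4  d5:0  d6:0  d7:0  d8:0 → peak 13
Activity 3@4: d1:13  d2:13  d3:6  d4:4  d5:1  d6:0  d7:0  d8:0 → peak 13
Activity 3@5: d1:13  d2:13  d3:6  d4:3  d5:1  d6:1  d7:0  d8:0 → peak 13
Activity 3@6: d1:13  d2:13  d3:6  d4:3  d5:0  d6:1  d7:1  d8:0 → peak 13
Activity 3@7: d1:13  d2:13  d3:6  d4:3  d5:0  d6:0  d7:1  d8:1 → peak 13
Best is Activity 3@3, peak 13.

13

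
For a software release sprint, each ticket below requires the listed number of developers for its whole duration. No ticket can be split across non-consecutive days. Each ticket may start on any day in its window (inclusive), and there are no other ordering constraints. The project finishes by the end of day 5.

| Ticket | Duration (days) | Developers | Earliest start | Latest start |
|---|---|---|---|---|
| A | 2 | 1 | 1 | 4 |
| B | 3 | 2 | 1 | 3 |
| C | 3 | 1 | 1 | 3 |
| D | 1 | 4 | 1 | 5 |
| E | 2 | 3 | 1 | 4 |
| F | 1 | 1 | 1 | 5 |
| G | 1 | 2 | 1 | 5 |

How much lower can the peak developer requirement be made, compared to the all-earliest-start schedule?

9

Early-start peak: d1:14  d2:7  d3:3  d4:0  d5:0 ⇒ 14.
Leveled (A@2, B@2, C@1, D@1, E@4, F@2, G@5): d1:5  d2:5  d3:4  d4:5  d5:5 ⇒ 5.
Reduction 14 − 5 = 9.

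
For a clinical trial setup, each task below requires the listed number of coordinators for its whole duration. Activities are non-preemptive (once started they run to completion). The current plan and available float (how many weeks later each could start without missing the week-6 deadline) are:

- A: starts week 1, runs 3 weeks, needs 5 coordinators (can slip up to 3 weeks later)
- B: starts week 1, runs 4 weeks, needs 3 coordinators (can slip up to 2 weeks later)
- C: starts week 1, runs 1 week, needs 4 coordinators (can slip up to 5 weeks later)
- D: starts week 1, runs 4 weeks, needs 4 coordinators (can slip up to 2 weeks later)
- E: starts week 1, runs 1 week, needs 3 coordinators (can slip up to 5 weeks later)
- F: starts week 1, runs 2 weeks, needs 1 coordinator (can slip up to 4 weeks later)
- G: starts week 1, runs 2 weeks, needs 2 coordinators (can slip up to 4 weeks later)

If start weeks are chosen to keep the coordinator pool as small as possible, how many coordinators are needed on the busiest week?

12

Early-start (A@1, B@1, C@1, D@1, E@1, F@1, G@1) gives peak 22: w1:22  w2:15  w3:12  w4:7  w5:0  w6:0.
Shift D→2, E→4, F→4, G→5.
Schedule A@1, B@1, C@1, D@2, E@4, F@4, G@5: w1:12  w2:12  w3:12  w4:11  w5:7  w6:2 — peak 12.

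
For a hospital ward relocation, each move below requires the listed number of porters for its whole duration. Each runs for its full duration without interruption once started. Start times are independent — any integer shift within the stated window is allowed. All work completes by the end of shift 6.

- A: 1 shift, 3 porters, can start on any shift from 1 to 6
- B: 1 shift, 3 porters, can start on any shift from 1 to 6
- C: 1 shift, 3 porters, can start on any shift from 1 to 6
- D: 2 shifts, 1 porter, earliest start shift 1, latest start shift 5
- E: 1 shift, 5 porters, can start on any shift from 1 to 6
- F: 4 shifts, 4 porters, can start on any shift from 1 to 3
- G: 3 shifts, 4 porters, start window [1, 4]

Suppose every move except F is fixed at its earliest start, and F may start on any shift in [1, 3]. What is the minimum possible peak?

F@1: s1:23  s2:9  s3:8  s4:4  s5:0  s6:0 → peak 23
F@2: s1:19  s2:9  s3:8  s4:4  s5:4  s6:0 → peak 19
F@3: s1:19  s2:5  s3:8  s4:4  s5:4  s6:4 → peak 19
Best is F@2, peak 19.

19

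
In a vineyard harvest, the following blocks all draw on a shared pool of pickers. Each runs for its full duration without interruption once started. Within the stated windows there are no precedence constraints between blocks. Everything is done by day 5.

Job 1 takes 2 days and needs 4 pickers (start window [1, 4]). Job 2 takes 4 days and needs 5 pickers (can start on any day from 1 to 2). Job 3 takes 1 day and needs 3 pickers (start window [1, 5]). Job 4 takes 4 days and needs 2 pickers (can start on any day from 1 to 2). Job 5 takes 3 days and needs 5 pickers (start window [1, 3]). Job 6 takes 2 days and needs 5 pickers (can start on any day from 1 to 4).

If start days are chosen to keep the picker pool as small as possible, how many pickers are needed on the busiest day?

16

Early-start (Job 1@1, Job 2@1, Job 3@1, Job 4@1, Job 5@1, Job 6@1) gives peak 24: d1:24  d2:21  d3:12  d4:7  d5:0.
Shift Job 3→3, Job 6→4.
Schedule Job 1@1, Job 2@1, Job 3@3, Job 4@1, Job 5@1, Job 6@4: d1:16  d2:16  d3:15  d4:12  d5:5 — peak 16.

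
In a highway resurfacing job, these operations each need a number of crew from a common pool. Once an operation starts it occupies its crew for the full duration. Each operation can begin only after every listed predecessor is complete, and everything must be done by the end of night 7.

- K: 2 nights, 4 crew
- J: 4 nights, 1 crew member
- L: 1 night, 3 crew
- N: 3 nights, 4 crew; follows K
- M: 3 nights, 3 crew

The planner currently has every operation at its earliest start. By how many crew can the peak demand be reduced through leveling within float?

4

Early-start peak: n1:11  n2:8  n3:8  n4:5  n5:4  n6:0  n7:0 ⇒ 11.
Leveled (K@1, J@1, L@3, N@4, M@5): n1:5  n2:5  n3:4  n4:5  n5:7  n6:7  n7:3 ⇒ 7.
Reduction 11 − 7 = 4.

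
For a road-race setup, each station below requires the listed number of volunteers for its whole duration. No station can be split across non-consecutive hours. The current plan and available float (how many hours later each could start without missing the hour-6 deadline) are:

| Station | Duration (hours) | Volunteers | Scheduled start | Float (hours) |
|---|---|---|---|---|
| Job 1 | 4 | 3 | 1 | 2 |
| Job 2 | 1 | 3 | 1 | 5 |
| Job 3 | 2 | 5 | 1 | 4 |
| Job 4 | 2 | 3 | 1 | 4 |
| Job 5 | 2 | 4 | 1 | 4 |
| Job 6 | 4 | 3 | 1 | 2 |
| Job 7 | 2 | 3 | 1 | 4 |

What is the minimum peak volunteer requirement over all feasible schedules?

11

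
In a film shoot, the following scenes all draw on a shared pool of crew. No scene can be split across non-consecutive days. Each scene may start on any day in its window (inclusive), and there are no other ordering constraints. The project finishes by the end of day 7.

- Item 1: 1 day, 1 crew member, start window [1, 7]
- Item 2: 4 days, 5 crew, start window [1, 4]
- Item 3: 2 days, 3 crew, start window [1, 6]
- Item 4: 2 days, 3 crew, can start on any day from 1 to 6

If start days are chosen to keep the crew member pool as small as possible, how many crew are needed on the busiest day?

Early-start (Item 1@1, Item 2@1, Item 3@1, Item 4@1) gives peak 12: d1:12  d2:11  d3:5  d4:5  d5:0  d6:0  d7:0.
Shift Item 3→5, Item 4→5.
Schedule Item 1@1, Item 2@1, Item 3@5, Item 4@5: d1:6  d2:5  d3:5  d4:5  d5:6  d6:6  d7:0 — peak 6.

6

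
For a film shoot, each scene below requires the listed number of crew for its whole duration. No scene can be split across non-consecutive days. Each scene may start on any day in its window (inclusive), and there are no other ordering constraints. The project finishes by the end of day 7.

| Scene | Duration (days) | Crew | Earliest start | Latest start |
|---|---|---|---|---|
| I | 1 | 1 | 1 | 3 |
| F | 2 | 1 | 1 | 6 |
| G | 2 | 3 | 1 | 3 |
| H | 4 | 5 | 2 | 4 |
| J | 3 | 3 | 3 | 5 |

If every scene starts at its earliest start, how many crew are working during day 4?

At early start, day 4 has: H, J.
Demand: 5 + 3 = 8.

8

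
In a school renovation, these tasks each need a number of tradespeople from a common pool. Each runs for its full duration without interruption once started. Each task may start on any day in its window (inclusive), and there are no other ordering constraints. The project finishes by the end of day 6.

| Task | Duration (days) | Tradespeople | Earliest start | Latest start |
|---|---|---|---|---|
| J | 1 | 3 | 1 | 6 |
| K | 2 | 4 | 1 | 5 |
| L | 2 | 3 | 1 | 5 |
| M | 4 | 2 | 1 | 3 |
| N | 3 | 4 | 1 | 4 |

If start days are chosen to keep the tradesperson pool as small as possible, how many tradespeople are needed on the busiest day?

7

Early-start (J@1, K@1, L@1, M@1, N@1) gives peak 16: d1:16  d2:13  d3:6  d4:2  d5:0  d6:0.
Shift L→2, M→3, N→4.
Schedule J@1, K@1, L@2, M@3, N@4: d1:7  d2:7  d3:5  d4:6  d5:6  d6:6 — peak 7.
Total tradesperson-days = 37 over 6 days ⇒ peak ≥ ⌈37/6⌉ = 7, so 7 is optimal.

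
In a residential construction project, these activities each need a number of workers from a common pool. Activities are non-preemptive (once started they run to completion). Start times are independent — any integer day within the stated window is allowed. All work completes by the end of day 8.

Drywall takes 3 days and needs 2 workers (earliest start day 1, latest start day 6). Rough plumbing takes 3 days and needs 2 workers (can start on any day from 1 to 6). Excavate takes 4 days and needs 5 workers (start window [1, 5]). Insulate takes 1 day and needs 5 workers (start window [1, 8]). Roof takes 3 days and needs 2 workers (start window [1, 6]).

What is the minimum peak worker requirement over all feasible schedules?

Early-start (Drywall@1, Rough plumbing@1, Excavate@1, Insulate@1, Roof@1) gives peak 16: d1:16  d2:11  d3:11  d4:5  d5:0  d6:0  d7:0  d8:0.
Shift Excavate→4, Insulate→8.
Schedule Drywall@1, Rough plumbing@1, Excavate@4, Insulate@8, Roof@1: d1:6  d2:6  d3:6  d4:5  d5:5  d6:5  d7:5  d8:5 — peak 6.
Total worker-days = 43 over 8 days ⇒ peak ≥ ⌈43/8⌉ = 6, so 6 is optimal.

6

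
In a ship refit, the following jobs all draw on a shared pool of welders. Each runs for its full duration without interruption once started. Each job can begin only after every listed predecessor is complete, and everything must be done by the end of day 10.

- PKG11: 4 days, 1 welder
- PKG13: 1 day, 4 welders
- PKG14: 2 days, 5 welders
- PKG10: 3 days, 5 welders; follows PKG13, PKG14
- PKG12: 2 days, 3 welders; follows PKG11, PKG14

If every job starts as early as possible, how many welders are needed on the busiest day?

10

Early-start schedule: PKG11@1, PKG13@1, PKG14@1, PKG10@3, PKG12@5.
Load per day: day 1: 10, day 2: 6, day 3: 6, day 4: 6, day 5: 8, day 6: 3, day 7: 0, day 8: 0, day 9: 0, day 10: 0.
Peak is 10.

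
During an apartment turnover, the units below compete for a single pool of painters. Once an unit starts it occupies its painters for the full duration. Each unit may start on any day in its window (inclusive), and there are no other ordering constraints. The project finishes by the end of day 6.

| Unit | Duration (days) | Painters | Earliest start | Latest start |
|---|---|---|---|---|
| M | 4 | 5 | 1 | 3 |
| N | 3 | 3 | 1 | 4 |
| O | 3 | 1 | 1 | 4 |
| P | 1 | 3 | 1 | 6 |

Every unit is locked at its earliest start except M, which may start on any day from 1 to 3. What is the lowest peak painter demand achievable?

M@1: d1:12  d2:9  d3:9  d4:5  d5:0  d6:0 → peak 12
M@2: d1:7  d2:9  d3:9  d4:5  d5:5  d6:0 → peak 9
M@3: d1:7  d2:4  d3:9  d4:5  d5:5  d6:5 → peak 9
Best is M@2, peak 9.

9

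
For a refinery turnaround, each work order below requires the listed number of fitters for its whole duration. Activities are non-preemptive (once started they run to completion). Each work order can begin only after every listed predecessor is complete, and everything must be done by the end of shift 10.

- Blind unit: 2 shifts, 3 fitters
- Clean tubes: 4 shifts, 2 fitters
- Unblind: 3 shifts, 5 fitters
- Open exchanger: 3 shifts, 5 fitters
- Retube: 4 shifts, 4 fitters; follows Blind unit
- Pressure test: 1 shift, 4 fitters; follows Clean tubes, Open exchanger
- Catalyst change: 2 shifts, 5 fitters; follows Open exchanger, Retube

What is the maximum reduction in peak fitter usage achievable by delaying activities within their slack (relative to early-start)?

7

Early-start peak: s1:15  s2:15  s3:16  s4:6  s5:8  s6:4  s7:5  s8:5  s9:0  s10:0 ⇒ 16.
Leveled (Blind unit@1, Clean tubes@1, Unblind@3, Open exchanger@6, Retube@5, Pressure test@9, Catalyst change@9): s1:5  s2:5  s3:7  s4:7  s5:9  s6:9  s7:9  s8:9  s9:9  s10:5 ⇒ 9.
Reduction 16 − 9 = 7.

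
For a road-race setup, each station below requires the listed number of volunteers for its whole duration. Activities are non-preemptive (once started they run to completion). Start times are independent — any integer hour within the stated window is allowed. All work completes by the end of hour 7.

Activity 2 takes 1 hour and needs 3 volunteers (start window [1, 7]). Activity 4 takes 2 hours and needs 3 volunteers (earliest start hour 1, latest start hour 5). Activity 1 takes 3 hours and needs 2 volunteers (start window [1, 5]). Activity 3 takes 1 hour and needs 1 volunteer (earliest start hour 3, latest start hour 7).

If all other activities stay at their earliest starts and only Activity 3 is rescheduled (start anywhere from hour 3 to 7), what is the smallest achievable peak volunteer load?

Activity 3@3: h1:8  h2:5  h3:3  h4:0  h5:0  h6:0  h7:0 → peak 8
Activity 3@4: h1:8  h2:5  h3:2  h4:1  h5:0  h6:0  h7:0 → peak 8
Activity 3@5: h1:8  h2:5  h3:2  h4:0  h5:1  h6:0  h7:0 → peak 8
Activity 3@6: h1:8  h2:5  h3:2  h4:0  h5:0  h6:1  h7:0 → peak 8
Activity 3@7: h1:8  h2:5  h3:2  h4:0  h5:0  h6:0  h7:1 → peak 8
Best is Activity 3@3, peak 8.

8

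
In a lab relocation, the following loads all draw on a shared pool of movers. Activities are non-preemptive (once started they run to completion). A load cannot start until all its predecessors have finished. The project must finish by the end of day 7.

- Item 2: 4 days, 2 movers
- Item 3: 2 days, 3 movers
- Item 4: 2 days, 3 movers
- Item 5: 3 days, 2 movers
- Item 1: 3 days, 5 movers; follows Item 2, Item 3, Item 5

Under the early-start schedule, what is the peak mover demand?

10

Early-start schedule: Item 2@1, Item 3@1, Item 4@1, Item 5@1, Item 1@5.
Load per day: day 1: 10, day 2: 10, day 3: 4, day 4: 2, day 5: 5, day 6: 5, day 7: 5.
Peak is 10.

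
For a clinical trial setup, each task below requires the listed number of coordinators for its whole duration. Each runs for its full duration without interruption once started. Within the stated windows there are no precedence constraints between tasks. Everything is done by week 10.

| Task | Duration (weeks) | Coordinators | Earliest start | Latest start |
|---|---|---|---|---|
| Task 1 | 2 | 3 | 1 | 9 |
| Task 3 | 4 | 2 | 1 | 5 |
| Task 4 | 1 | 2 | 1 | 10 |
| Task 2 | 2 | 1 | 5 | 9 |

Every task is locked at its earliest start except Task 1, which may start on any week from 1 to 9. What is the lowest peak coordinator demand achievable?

Task 1@1: w1:7  w2:5  w3:2  w4:2  w5:1  w6:1  w7:0  w8:0  w9:0  w10:0 → peak 7
Task 1@2: w1:4  w2:5  w3:5  w4:2  w5:1  w6:1  w7:0  w8:0  w9:0  w10:0 → peak 5
Task 1@3: w1:4  w2:2  w3:5  w4:5  w5:1  w6:1  w7:0  w8:0  w9:0  w10:0 → peak 5
Task 1@4: w1:4  w2:2  w3:2  w4:5  w5:4  w6:1  w7:0  w8:0  w9:0  w10:0 → peak 5
Task 1@5: w1:4  w2:2  w3:2  w4:2  w5:4  w6:4  w7:0  w8:0  w9:0  w10:0 → peak 4
Task 1@6: w1:4  w2:2  w3:2  w4:2  w5:1  w6:4  w7:3  w8:0  w9:0  w10:0 → peak 4
Task 1@7: w1:4  w2:2  w3:2  w4:2  w5:1  w6:1  w7:3  w8:3  w9:0  w10:0 → peak 4
Task 1@8: w1:4  w2:2  w3:2  w4:2  w5:1  w6:1  w7:0  w8:3  w9:3  w10:0 → peak 4
Task 1@9: w1:4  w2:2  w3:2  w4:2  w5:1  w6:1  w7:0  w8:0  w9:3  w10:3 → peak 4
Best is Task 1@5, peak 4.

4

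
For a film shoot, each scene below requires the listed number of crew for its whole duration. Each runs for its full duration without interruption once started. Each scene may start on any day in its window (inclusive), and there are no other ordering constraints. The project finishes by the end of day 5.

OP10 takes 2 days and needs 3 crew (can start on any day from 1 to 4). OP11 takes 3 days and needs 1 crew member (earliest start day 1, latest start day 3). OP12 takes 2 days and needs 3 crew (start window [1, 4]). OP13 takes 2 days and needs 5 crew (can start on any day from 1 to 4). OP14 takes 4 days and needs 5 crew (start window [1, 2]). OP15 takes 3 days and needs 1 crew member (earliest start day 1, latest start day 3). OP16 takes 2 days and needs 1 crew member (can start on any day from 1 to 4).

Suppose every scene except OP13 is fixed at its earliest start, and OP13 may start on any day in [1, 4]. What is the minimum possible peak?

OP13@1: d1:19  d2:19  d3:7  d4:5  d5:0 → peak 19
OP13@2: d1:14  d2:19  d3:12  d4:5  d5:0 → peak 19
OP13@3: d1:14  d2:14  d3:12  d4:10  d5:0 → peak 14
OP13@4: d1:14  d2:14  d3:7  d4:10  d5:5 → peak 14
Best is OP13@3, peak 14.

14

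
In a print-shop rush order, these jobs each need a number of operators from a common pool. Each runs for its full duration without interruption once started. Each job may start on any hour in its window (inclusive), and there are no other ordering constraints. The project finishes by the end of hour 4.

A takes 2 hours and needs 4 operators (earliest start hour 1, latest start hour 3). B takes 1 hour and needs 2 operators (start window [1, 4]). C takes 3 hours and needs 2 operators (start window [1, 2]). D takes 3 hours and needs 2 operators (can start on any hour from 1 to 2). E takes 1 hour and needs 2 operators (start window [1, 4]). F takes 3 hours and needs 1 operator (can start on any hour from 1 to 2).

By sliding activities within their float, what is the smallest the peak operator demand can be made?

Early-start (A@1, B@1, C@1, D@1, E@1, F@1) gives peak 13: h1:13  h2:9  h3:5  h4:0.
Shift D→2, E→3.
Schedule A@1, B@1, C@1, D@2, E@3, F@1: h1:9  h2:9  h3:7  h4:2 — peak 9.

9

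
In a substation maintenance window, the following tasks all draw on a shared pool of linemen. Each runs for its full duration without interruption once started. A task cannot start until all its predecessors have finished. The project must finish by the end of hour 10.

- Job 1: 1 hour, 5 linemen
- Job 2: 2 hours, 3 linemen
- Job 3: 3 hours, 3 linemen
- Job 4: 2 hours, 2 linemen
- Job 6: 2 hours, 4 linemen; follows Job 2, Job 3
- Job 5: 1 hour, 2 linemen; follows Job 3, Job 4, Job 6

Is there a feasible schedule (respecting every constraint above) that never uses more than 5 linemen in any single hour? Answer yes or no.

Schedule Job 1@1, Job 2@2, Job 3@4, Job 4@2, Job 6@7, Job 5@9: h1:5  h2:5  h3:5  h4:3  h5:3  h6:3  h7:4  h8:4  h9:2  h10:0 — peak 5 ≤ 5.

yes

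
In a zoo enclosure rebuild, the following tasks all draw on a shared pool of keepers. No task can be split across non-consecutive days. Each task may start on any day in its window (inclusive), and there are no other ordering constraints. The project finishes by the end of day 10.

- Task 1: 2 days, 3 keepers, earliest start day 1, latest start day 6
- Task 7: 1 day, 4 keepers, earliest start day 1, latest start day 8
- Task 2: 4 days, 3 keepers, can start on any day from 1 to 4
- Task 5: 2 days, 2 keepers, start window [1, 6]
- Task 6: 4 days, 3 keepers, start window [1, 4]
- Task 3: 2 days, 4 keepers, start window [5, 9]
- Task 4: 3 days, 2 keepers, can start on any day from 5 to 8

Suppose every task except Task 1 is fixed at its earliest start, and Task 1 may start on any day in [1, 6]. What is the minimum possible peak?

12

Task 1@1: d1:15  d2:11  d3:6  d4:6  d5:6  d6:6  d7:2  d8:0  d9:0  d10:0 → peak 15
Task 1@2: d1:12  d2:11  d3:9  d4:6  d5:6  d6:6  d7:2  d8:0  d9:0  d10:0 → peak 12
Task 1@3: d1:12  d2:8  d3:9  d4:9  d5:6  d6:6  d7:2  d8:0  d9:0  d10:0 → peak 12
Task 1@4: d1:12  d2:8  d3:6  d4:9  d5:9  d6:6  d7:2  d8:0  d9:0  d10:0 → peak 12
Task 1@5: d1:12  d2:8  d3:6  d4:6  d5:9  d6:9  d7:2  d8:0  d9:0  d10:0 → peak 12
Task 1@6: d1:12  d2:8  d3:6  d4:6  d5:6  d6:9  d7:5  d8:0  d9:0  d10:0 → peak 12
Best is Task 1@2, peak 12.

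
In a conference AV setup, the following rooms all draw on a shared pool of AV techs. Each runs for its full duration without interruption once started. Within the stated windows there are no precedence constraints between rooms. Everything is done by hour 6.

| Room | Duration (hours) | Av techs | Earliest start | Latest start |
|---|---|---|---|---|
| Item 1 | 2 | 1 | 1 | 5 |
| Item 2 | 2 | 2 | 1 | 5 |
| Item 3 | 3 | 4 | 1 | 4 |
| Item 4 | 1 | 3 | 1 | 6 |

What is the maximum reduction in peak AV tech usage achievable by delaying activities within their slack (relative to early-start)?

6

Early-start peak: h1:10  h2:7  h3:4  h4:0  h5:0  h6:0 ⇒ 10.
Leveled (Item 1@1, Item 2@1, Item 3@3, Item 4@6): h1:3  h2:3  h3:4  h4:4  h5:4  h6:3 ⇒ 4.
Reduction 10 − 4 = 6.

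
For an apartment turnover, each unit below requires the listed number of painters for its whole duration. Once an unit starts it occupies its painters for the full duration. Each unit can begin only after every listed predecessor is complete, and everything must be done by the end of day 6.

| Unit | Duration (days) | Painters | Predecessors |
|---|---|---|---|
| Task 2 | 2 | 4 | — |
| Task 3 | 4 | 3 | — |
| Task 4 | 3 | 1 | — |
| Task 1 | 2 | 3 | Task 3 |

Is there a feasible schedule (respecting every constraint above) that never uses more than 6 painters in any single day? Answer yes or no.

The minimum achievable peak is 7; 6 < 7, so no feasible schedule stays within the cap.

no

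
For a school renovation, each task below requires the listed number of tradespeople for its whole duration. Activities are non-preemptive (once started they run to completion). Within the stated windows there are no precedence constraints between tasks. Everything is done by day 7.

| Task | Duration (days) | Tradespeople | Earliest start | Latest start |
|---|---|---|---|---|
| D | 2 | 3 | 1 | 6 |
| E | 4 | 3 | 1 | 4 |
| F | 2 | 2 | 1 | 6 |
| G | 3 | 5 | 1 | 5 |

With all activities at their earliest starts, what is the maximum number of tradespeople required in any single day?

13

Early-start schedule: D@1, E@1, F@1, G@1.
Load per day: day 1: 13, day 2: 13, day 3: 8, day 4: 3, day 5: 0, day 6: 0, day 7: 0.
Peak is 13.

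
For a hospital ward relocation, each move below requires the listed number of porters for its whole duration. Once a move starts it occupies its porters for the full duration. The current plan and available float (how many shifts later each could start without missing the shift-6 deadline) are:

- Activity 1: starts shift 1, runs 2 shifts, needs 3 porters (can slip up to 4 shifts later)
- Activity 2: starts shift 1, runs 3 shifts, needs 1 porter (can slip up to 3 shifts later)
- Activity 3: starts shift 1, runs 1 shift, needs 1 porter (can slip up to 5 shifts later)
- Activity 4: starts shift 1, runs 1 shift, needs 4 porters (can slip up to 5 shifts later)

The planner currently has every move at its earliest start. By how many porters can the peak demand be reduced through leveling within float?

Early-start peak: s1:9  s2:4  s3:1  s4:0  s5:0  s6:0 ⇒ 9.
Leveled (Activity 1@1, Activity 2@1, Activity 3@3, Activity 4@4): s1:4  s2:4  s3:2  s4:4  s5:0  s6:0 ⇒ 4.
Reduction 9 − 4 = 5.

5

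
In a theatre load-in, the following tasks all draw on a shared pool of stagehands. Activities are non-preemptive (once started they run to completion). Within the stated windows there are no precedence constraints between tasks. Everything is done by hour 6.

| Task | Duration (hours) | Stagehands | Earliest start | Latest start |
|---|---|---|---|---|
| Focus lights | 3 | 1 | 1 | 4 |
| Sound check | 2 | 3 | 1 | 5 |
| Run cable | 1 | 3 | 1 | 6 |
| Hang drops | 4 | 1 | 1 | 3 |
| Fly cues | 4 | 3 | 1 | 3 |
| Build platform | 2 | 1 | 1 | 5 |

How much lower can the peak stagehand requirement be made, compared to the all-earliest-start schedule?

6

Early-start peak: h1:12  h2:9  h3:5  h4:4  h5:0  h6:0 ⇒ 12.
Leveled (Focus lights@1, Sound check@1, Run cable@5, Hang drops@1, Fly cues@3, Build platform@1): h1:6  h2:6  h3:5  h4:4  h5:6  h6:3 ⇒ 6.
Reduction 12 − 6 = 6.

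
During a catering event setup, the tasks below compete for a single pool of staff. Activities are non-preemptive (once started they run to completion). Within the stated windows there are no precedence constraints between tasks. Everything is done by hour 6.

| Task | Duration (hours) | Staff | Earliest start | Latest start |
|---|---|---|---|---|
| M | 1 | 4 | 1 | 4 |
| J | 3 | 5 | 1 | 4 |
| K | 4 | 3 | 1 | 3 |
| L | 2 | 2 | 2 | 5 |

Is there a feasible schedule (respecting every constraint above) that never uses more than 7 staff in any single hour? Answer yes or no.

The minimum achievable peak is 8; 7 < 8, so no feasible schedule stays within the cap.

no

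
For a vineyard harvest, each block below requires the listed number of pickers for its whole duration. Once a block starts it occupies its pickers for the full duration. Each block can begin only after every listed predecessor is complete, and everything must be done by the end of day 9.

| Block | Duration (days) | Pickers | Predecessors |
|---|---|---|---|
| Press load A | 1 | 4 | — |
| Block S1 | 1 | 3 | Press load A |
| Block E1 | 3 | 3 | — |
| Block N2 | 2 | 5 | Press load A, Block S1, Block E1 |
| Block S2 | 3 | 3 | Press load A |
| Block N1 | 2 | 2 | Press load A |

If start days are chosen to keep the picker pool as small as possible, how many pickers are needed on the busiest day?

Early-start (Press load A@1, Block S1@2, Block E1@1, Block N2@4, Block S2@2, Block N1@2) gives peak 11: d1:7  d2:11  d3:8  d4:8  d5:5  d6:0  d7:0  d8:0  d9:0.
Shift Block E1→2, Block N2→5, Block S2→7, Block N1→3.
Schedule Press load A@1, Block S1@2, Block E1@2, Block N2@5, Block S2@7, Block N1@3: d1:4  d2:6  d3:5  d4:5  d5:5  d6:5  d7:3  d8:3  d9:3 — peak 6.

6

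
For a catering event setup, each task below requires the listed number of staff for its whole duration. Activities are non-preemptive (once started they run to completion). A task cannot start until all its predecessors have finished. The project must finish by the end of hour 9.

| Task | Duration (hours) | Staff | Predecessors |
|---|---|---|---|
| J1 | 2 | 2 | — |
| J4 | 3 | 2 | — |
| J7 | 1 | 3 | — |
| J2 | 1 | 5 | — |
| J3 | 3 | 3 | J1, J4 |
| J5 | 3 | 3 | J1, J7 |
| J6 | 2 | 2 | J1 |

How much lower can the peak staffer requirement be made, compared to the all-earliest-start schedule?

Early-start peak: h1:12  h2:4  h3:7  h4:8  h5:6  h6:3  h7:0  h8:0  h9:0 ⇒ 12.
Leveled (J1@1, J4@2, J7@1, J2@6, J3@7, J5@3, J6@7): h1:5  h2:4  h3:5  h4:5  h5:3  h6:5  h7:5  h8:5  h9:3 ⇒ 5.
Reduction 12 − 5 = 7.

7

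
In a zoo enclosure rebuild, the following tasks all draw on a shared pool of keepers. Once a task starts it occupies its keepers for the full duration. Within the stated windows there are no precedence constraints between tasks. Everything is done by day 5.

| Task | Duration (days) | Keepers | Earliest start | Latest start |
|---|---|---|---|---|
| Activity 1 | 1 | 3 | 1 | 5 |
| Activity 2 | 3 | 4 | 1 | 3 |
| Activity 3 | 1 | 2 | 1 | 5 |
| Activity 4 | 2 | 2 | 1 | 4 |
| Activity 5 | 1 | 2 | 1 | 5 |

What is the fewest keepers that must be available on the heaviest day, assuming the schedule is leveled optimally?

6

Early-start (Activity 1@1, Activity 2@1, Activity 3@1, Activity 4@1, Activity 5@1) gives peak 13: d1:13  d2:6  d3:4  d4:0  d5:0.
Shift Activity 2→2, Activity 4→2, Activity 5→4.
Schedule Activity 1@1, Activity 2@2, Activity 3@1, Activity 4@2, Activity 5@4: d1:5  d2:6  d3:6  d4:6  d5:0 — peak 6.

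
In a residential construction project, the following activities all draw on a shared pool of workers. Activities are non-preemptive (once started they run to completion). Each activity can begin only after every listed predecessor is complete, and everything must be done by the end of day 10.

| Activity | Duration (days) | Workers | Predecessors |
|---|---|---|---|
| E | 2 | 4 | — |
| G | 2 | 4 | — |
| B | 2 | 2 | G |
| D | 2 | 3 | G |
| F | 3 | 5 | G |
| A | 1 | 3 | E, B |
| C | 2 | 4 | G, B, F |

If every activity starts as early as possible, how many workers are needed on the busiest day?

Early-start schedule: E@1, G@1, B@3, D@3, F@3, A@5, C@6.
Load per day: day 1: 8, day 2: 8, day 3: 10, day 4: 10, day 5: 8, day 6: 4, day 7: 4, day 8: 0, day 9: 0, day 10: 0.
Peak is 10.

10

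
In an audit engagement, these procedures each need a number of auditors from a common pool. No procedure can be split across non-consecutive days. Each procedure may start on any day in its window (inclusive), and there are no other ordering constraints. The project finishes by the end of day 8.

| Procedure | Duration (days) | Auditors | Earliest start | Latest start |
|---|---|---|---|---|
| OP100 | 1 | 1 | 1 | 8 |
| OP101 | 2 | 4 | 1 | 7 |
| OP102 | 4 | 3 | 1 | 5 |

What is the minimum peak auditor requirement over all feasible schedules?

4

Early-start (OP100@1, OP101@1, OP102@1) gives peak 8: d1:8  d2:7  d3:3  d4:3  d5:0  d6:0  d7:0  d8:0.
Shift OP101→2, OP102→4.
Schedule OP100@1, OP101@2, OP102@4: d1:1  d2:4  d3:4  d4:3  d5:3  d6:3  d7:3  d8:0 — peak 4.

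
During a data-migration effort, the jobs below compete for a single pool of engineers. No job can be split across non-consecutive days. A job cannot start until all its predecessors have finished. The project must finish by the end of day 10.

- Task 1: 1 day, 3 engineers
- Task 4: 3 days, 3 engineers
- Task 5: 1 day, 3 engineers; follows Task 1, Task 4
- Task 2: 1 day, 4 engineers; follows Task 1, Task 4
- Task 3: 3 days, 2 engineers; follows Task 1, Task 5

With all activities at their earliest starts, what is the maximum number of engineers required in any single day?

Early-start schedule: Task 1@1, Task 4@1, Task 5@4, Task 2@4, Task 3@5.
Load per day: day 1: 6, day 2: 3, day 3: 3, day 4: 7, day 5: 2, day 6: 2, day 7: 2, day 8: 0, day 9: 0, day 10: 0.
Peak is 7.

7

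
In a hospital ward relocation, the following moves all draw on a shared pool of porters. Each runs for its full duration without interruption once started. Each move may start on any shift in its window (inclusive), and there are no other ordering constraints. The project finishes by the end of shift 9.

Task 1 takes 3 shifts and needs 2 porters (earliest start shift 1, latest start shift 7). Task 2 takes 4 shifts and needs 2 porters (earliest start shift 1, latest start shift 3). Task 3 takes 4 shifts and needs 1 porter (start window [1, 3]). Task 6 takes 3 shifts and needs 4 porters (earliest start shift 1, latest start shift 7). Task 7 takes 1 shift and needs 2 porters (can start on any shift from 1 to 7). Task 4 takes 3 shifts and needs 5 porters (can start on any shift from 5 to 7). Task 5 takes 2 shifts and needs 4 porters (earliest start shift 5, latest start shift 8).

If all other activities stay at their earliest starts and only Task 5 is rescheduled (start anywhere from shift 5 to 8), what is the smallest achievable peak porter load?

Task 5@5: s1:11  s2:9  s3:9  s4:3  s5:9  s6:9  s7:5  s8:0  s9:0 → peak 11
Task 5@6: s1:11  s2:9  s3:9  s4:3  s5:5  s6:9  s7:9  s8:0  s9:0 → peak 11
Task 5@7: s1:11  s2:9  s3:9  s4:3  s5:5  s6:5  s7:9  s8:4  s9:0 → peak 11
Task 5@8: s1:11  s2:9  s3:9  s4:3  s5:5  s6:5  s7:5  s8:4  s9:4 → peak 11
Best is Task 5@5, peak 11.

11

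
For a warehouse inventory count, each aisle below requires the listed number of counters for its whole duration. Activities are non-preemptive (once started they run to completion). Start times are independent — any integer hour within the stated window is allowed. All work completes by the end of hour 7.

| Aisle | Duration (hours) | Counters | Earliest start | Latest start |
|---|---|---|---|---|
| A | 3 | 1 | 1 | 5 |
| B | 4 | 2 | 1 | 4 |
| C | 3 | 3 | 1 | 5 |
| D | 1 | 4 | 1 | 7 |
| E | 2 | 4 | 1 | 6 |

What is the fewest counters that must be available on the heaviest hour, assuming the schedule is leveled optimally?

5

Early-start (A@1, B@1, C@1, D@1, E@1) gives peak 14: h1:14  h2:10  h3:6  h4:2  h5:0  h6:0  h7:0.
Shift B→3, C→4, D→7.
Schedule A@1, B@3, C@4, D@7, E@1: h1:5  h2:5  h3:3  h4:5  h5:5  h6:5  h7:4 — peak 5.
Total counter-hours = 32 over 7 hours ⇒ peak ≥ ⌈32/7⌉ = 5, so 5 is optimal.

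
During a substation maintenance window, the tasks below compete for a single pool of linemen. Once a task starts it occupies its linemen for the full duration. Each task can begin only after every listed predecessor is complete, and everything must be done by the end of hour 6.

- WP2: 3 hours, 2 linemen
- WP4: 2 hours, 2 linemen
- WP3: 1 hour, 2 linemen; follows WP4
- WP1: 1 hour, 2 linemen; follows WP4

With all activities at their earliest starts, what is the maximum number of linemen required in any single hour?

6

Early-start schedule: WP2@1, WP4@1, WP3@3, WP1@3.
Load per hour: hour 1: 4, hour 2: 4, hour 3: 6, hour 4: 0, hour 5: 0, hour 6: 0.
Peak is 6.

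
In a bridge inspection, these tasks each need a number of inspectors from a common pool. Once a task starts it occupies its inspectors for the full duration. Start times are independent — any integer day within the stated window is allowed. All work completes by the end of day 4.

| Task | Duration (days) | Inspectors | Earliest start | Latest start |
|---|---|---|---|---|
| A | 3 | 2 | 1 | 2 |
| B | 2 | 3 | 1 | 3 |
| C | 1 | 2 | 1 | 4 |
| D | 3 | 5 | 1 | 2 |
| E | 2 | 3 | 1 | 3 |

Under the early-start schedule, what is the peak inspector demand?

15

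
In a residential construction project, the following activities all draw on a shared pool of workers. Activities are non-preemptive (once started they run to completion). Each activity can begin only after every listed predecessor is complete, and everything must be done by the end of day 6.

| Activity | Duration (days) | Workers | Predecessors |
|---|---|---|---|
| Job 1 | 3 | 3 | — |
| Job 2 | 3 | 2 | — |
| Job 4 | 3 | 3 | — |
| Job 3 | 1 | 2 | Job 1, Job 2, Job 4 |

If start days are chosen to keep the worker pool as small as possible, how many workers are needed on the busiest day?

Schedule Job 1@1, Job 2@1, Job 4@1, Job 3@4: d1:8  d2:8  d3:8  d4:2  d5:0  d6:0 — peak 8.

8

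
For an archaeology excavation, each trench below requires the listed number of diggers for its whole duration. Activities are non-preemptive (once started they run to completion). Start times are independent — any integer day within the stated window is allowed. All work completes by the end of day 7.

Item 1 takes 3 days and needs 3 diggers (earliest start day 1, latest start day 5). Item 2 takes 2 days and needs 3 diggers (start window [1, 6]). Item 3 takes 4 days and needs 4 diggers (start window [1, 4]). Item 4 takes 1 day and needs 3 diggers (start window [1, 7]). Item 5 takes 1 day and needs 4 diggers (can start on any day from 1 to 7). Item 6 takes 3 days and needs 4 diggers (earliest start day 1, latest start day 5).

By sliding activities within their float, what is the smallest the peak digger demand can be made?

8

Early-start (Item 1@1, Item 2@1, Item 3@1, Item 4@1, Item 5@1, Item 6@1) gives peak 21: d1:21  d2:14  d3:11  d4:4  d5:0  d6:0  d7:0.
Shift Item 3→3, Item 4→4, Item 5→7, Item 6→5.
Schedule Item 1@1, Item 2@1, Item 3@3, Item 4@4, Item 5@7, Item 6@5: d1:6  d2:6  d3:7  d4:7  d5:8  d6:8  d7:8 — peak 8.
Total digger-days = 50 over 7 days ⇒ peak ≥ ⌈50/7⌉ = 8, so 8 is optimal.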